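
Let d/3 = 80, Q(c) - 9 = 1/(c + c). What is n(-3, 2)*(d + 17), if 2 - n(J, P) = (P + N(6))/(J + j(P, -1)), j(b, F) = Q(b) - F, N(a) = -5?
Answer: 17990/29 ≈ 620.34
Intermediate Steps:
Q(c) = 9 + 1/(2*c) (Q(c) = 9 + 1/(c + c) = 9 + 1/(2*c))
d = 240 (d = 3*80 = 240)
j(b, F) = 9 + 1/(2*b) - F (j(b, F) = (9 + 1/(2*b)) - F = 9 + 1/(2*b) - F)
n(J, P) = 2 - (-5 + P)/(10 + J + 1/(2*P)) (n(J, P) = 2 - (P - 5)/(J + (9 + 1/(2*P) - 1*(-1))) = 2 - (-5 + P)/(J + (9 + 1/(2*P) + 1)) = 2 - (-5 + P)/(J + (10 + 1/(2*P))) = 2 - (-5 + P)/(10 + J + 1/(2*P)))
n(-3, 2)*(d + 17) = (2*(1 + 2*(25 - 1*2 + 2*(-3)))/(1 + 2*2*(10 - 3)))*(240 + 17) = (2*(1 + 2*(25 - 2 - 6))/(1 + 2*2*7))*257 = (2*(1 + 2*17)/(1 + 28))*257 = (2*(1 + 34)/29)*257 = (2*(1/29)*35)*257 = (70/29)*257 = 17990/29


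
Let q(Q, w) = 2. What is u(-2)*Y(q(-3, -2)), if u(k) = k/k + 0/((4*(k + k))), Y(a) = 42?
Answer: 42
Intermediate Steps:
u(k) = 1 (u(k) = 1 + 0/((4*(2*k))) = 1 + 0/((8*k)) = 1 + 0*(1/(8*k)) = 1 + 0 = 1)
u(-2)*Y(q(-3, -2)) = 1*42 = 42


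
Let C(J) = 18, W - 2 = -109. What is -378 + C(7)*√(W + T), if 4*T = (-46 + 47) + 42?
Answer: -378 + 9*I*√385 ≈ -378.0 + 176.59*I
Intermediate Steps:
W = -107 (W = 2 - 109 = -107)
T = 43/4 (T = ((-46 + 47) + 42)/4 = (1 + 42)/4 = (¼)*43 = 43/4 ≈ 10.750)
-378 + C(7)*√(W + T) = -378 + 18*√(-107 + 43/4) = -378 + 18*√(-385/4) = -378 + 18*(I*√385/2) = -378 + 9*I*√385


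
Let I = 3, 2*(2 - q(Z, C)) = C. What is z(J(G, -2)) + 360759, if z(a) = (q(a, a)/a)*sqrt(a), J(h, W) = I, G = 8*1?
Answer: 360759 + sqrt(3)/6 ≈ 3.6076e+5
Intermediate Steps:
q(Z, C) = 2 - C/2
G = 8
J(h, W) = 3
z(a) = (2 - a/2)/sqrt(a) (z(a) = ((2 - a/2)/a)*sqrt(a) = (2 - a/2)/sqrt(a))
z(J(G, -2)) + 360759 = (4 - 1*3)/(2*sqrt(3)) + 360759 = (sqrt(3)/3)*(4 - 3)/2 + 360759 = (1/2)*(sqrt(3)/3)*1 + 360759 = sqrt(3)/6 + 360759 = 360759 + sqrt(3)/6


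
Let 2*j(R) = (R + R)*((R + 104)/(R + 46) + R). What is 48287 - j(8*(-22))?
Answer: 1131551/65 ≈ 17408.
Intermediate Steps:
j(R) = R*(R + (104 + R)/(46 + R)) (j(R) = ((R + R)*((R + 104)/(R + 46) + R))/2 = ((2*R)*((104 + R)/(46 + R) + R))/2 = ((2*R)*(R + (104 + R)/(46 + R)))/2 = (2*R*(R + (104 + R)/(46 + R)))/2 = R*(R + (104 + R)/(46 + R)))
48287 - j(8*(-22)) = 48287 - 8*(-22)*(104 + (8*(-22))**2 + 47*(8*(-22)))/(46 + 8*(-22)) = 48287 - (-176)*(104 + (-176)**2 + 47*(-176))/(46 - 176) = 48287 - (-176)*(104 + 30976 - 8272)/(-130) = 48287 - (-176)*(-1)*22808/130 = 48287 - 1*2007104/65 = 48287 - 2007104/65 = 1131551/65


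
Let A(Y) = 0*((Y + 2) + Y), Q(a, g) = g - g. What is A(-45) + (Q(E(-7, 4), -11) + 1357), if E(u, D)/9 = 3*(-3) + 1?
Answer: 1357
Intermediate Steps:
E(u, D) = -72 (E(u, D) = 9*(3*(-3) + 1) = 9*(-9 + 1) = 9*(-8) = -72)
Q(a, g) = 0
A(Y) = 0 (A(Y) = 0*((2 + Y) + Y) = 0*(2 + 2*Y) = 0)
A(-45) + (Q(E(-7, 4), -11) + 1357) = 0 + (0 + 1357) = 0 + 1357 = 1357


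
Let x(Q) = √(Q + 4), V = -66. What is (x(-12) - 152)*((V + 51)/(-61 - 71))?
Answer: -190/11 + 5*I*√2/22 ≈ -17.273 + 0.32141*I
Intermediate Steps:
x(Q) = √(4 + Q)
(x(-12) - 152)*((V + 51)/(-61 - 71)) = (√(4 - 12) - 152)*((-66 + 51)/(-61 - 71)) = (√(-8) - 152)*(-15/(-132)) = (2*I*√2 - 152)*(-15*(-1/132)) = (-152 + 2*I*√2)*(5/44) = -190/11 + 5*I*√2/22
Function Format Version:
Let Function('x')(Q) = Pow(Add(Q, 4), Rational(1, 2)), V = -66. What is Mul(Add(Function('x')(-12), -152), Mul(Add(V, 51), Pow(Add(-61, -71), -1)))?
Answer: Add(Rational(-190, 11), Mul(Rational(5, 22), I, Pow(2, Rational(1, 2)))) ≈ Add(-17.273, Mul(0.32141, I))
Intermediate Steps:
Function('x')(Q) = Pow(Add(4, Q), Rational(1, 2))
Mul(Add(Function('x')(-12), -152), Mul(Add(V, 51), Pow(Add(-61, -71), -1))) = Mul(Add(Pow(Add(4, -12), Rational(1, 2)), -152), Mul(Add(-66, 51), Pow(Add(-61, -71), -1))) = Mul(Add(Pow(-8, Rational(1, 2)), -152), Mul(-15, Pow(-132, -1))) = Mul(Add(Mul(2, I, Pow(2, Rational(1, 2))), -152), Mul(-15, Rational(-1, 132))) = Mul(Add(-152, Mul(2, I, Pow(2, Rational(1, 2)))), Rational(5, 44)) = Add(Rational(-190, 11), Mul(Rational(5, 22), I, Pow(2, Rational(1, 2))))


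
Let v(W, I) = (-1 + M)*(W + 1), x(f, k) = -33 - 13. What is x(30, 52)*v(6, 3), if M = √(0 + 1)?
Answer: 0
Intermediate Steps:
M = 1 (M = √1 = 1)
x(f, k) = -46
v(W, I) = 0 (v(W, I) = (-1 + 1)*(W + 1) = 0*(1 + W) = 0)
x(30, 52)*v(6, 3) = -46*0 = 0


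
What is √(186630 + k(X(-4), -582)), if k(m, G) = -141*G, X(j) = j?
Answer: 2*√67173 ≈ 518.36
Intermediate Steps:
√(186630 + k(X(-4), -582)) = √(186630 - 141*(-582)) = √(186630 + 82062) = √268692 = 2*√67173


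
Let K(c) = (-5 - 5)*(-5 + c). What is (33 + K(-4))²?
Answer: 15129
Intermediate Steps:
K(c) = 50 - 10*c (K(c) = -10*(-5 + c) = 50 - 10*c)
(33 + K(-4))² = (33 + (50 - 10*(-4)))² = (33 + (50 + 40))² = (33 + 90)² = 123² = 15129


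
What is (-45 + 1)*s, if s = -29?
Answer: 1276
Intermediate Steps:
(-45 + 1)*s = (-45 + 1)*(-29) = -44*(-29) = 1276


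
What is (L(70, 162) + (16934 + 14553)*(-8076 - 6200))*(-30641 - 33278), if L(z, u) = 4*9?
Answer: 28732125885544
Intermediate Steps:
L(z, u) = 36
(L(70, 162) + (16934 + 14553)*(-8076 - 6200))*(-30641 - 33278) = (36 + (16934 + 14553)*(-8076 - 6200))*(-30641 - 33278) = (36 + 31487*(-14276))*(-63919) = (36 - 449508412)*(-63919) = -449508376*(-63919) = 28732125885544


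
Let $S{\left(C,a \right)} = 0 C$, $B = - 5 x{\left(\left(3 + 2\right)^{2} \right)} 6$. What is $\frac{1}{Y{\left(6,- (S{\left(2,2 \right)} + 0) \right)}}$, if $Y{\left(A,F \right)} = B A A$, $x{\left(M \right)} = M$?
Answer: $- \frac{1}{27000} \approx -3.7037 \cdot 10^{-5}$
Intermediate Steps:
$B = -750$ ($B = - 5 \left(3 + 2\right)^{2} \cdot 6 = - 5 \cdot 5^{2} \cdot 6 = \left(-5\right) 25 \cdot 6 = \left(-125\right) 6 = -750$)
$S{\left(C,a \right)} = 0$
$Y{\left(A,F \right)} = - 750 A^{2}$ ($Y{\left(A,F \right)} = - 750 A A = - 750 A^{2}$)
$\frac{1}{Y{\left(6,- (S{\left(2,2 \right)} + 0) \right)}} = \frac{1}{\left(-750\right) 6^{2}} = \frac{1}{\left(-750\right) 36} = \frac{1}{-27000} = - \frac{1}{27000}$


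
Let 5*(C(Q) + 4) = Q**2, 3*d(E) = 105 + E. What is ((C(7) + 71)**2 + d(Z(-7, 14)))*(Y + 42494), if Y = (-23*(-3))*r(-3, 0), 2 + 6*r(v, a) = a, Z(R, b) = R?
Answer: 6297288426/25 ≈ 2.5189e+8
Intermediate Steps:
d(E) = 35 + E/3 (d(E) = (105 + E)/3 = 35 + E/3)
r(v, a) = -1/3 + a/6
C(Q) = -4 + Q**2/5
Y = -23 (Y = (-23*(-3))*(-1/3 + (1/6)*0) = 69*(-1/3 + 0) = 69*(-1/3) = -23)
((C(7) + 71)**2 + d(Z(-7, 14)))*(Y + 42494) = (((-4 + (1/5)*7**2) + 71)**2 + (35 + (1/3)*(-7)))*(-23 + 42494) = (((-4 + (1/5)*49) + 71)**2 + (35 - 7/3))*42471 = (((-4 + 49/5) + 71)**2 + 98/3)*42471 = ((29/5 + 71)**2 + 98/3)*42471 = ((384/5)**2 + 98/3)*42471 = (147456/25 + 98/3)*42471 = (444818/75)*42471 = 6297288426/25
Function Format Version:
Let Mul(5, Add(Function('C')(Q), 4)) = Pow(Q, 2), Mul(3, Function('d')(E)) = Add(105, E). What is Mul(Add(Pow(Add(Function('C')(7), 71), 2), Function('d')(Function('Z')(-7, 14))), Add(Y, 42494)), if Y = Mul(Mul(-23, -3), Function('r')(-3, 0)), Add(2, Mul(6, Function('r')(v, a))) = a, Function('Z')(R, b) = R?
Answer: Rational(6297288426, 25) ≈ 2.5189e+8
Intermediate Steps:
Function('d')(E) = Add(35, Mul(Rational(1, 3), E)) (Function('d')(E) = Mul(Rational(1, 3), Add(105, E)) = Add(35, Mul(Rational(1, 3), E)))
Function('r')(v, a) = Add(Rational(-1, 3), Mul(Rational(1, 6), a))
Function('C')(Q) = Add(-4, Mul(Rational(1, 5), Pow(Q, 2)))
Y = -23 (Y = Mul(Mul(-23, -3), Add(Rational(-1, 3), Mul(Rational(1, 6), 0))) = Mul(69, Add(Rational(-1, 3), 0)) = Mul(69, Rational(-1, 3)) = -23)
Mul(Add(Pow(Add(Function('C')(7), 71), 2), Function('d')(Function('Z')(-7, 14))), Add(Y, 42494)) = Mul(Add(Pow(Add(Add(-4, Mul(Rational(1, 5), Pow(7, 2))), 71), 2), Add(35, Mul(Rational(1, 3), -7))), Add(-23, 42494)) = Mul(Add(Pow(Add(Add(-4, Mul(Rational(1, 5), 49)), 71), 2), Add(35, Rational(-7, 3))), 42471) = Mul(Add(Pow(Add(Add(-4, Rational(49, 5)), 71), 2), Rational(98, 3)), 42471) = Mul(Add(Pow(Add(Rational(29, 5), 71), 2), Rational(98, 3)), 42471) = Mul(Add(Pow(Rational(384, 5), 2), Rational(98, 3)), 42471) = Mul(Add(Rational(147456, 25), Rational(98, 3)), 42471) = Mul(Rational(444818, 75), 42471) = Rational(6297288426, 25)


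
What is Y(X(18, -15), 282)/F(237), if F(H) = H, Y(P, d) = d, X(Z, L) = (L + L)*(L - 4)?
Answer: 94/79 ≈ 1.1899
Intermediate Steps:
X(Z, L) = 2*L*(-4 + L) (X(Z, L) = (2*L)*(-4 + L) = 2*L*(-4 + L))
Y(X(18, -15), 282)/F(237) = 282/237 = 282*(1/237) = 94/79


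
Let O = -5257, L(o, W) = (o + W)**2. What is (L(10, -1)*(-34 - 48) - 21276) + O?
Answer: -33175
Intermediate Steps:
L(o, W) = (W + o)**2
(L(10, -1)*(-34 - 48) - 21276) + O = ((-1 + 10)**2*(-34 - 48) - 21276) - 5257 = (9**2*(-82) - 21276) - 5257 = (81*(-82) - 21276) - 5257 = (-6642 - 21276) - 5257 = -27918 - 5257 = -33175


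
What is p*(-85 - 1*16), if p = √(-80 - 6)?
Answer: -101*I*√86 ≈ -936.64*I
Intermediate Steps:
p = I*√86 (p = √(-86) = I*√86 ≈ 9.2736*I)
p*(-85 - 1*16) = (I*√86)*(-85 - 1*16) = (I*√86)*(-85 - 16) = (I*√86)*(-101) = -101*I*√86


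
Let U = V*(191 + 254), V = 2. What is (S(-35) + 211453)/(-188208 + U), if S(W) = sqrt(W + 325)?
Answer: -211453/187318 - sqrt(290)/187318 ≈ -1.1289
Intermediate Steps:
U = 890 (U = 2*(191 + 254) = 2*445 = 890)
S(W) = sqrt(325 + W)
(S(-35) + 211453)/(-188208 + U) = (sqrt(325 - 35) + 211453)/(-188208 + 890) = (sqrt(290) + 211453)/(-187318) = (211453 + sqrt(290))*(-1/187318) = -211453/187318 - sqrt(290)/187318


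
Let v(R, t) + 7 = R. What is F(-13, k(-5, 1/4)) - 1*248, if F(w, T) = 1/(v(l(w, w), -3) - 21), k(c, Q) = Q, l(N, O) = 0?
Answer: -6945/28 ≈ -248.04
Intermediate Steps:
v(R, t) = -7 + R
F(w, T) = -1/28 (F(w, T) = 1/((-7 + 0) - 21) = 1/(-7 - 21) = 1/(-28) = -1/28)
F(-13, k(-5, 1/4)) - 1*248 = -1/28 - 1*248 = -1/28 - 248 = -6945/28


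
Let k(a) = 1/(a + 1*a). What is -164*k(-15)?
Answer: 82/15 ≈ 5.4667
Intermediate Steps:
k(a) = 1/(2*a) (k(a) = 1/(a + a) = 1/(2*a))
-164*k(-15) = -82/(-15) = -82*(-1)/15 = -164*(-1/30) = 82/15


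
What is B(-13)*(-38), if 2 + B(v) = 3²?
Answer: -266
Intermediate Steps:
B(v) = 7 (B(v) = -2 + 3² = -2 + 9 = 7)
B(-13)*(-38) = 7*(-38) = -266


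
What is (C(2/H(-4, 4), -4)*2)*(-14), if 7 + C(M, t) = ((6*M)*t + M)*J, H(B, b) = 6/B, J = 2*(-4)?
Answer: 21196/3 ≈ 7065.3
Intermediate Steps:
J = -8
C(M, t) = -7 - 8*M - 48*M*t (C(M, t) = -7 + ((6*M)*t + M)*(-8) = -7 + (6*M*t + M)*(-8) = -7 + (M + 6*M*t)*(-8) = -7 + (-8*M - 48*M*t) = -7 - 8*M - 48*M*t)
(C(2/H(-4, 4), -4)*2)*(-14) = ((-7 - 16/(6/(-4)) - 48*2/((6/(-4)))*(-4))*2)*(-14) = ((-7 - 16/(6*(-¼)) - 48*2/((6*(-¼)))*(-4))*2)*(-14) = ((-7 - 16/(-3/2) - 48*2/(-3/2)*(-4))*2)*(-14) = ((-7 - 16*(-2)/3 - 48*2*(-⅔)*(-4))*2)*(-14) = ((-7 - 8*(-4/3) - 48*(-4/3)*(-4))*2)*(-14) = ((-7 + 32/3 - 256)*2)*(-14) = -757/3*2*(-14) = -1514/3*(-14) = 21196/3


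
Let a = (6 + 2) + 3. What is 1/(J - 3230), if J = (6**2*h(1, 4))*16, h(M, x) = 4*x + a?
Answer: 1/12322 ≈ 8.1156e-5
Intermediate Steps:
a = 11 (a = 8 + 3 = 11)
h(M, x) = 11 + 4*x (h(M, x) = 4*x + 11 = 11 + 4*x)
J = 15552 (J = (6**2*(11 + 4*4))*16 = (36*(11 + 16))*16 = (36*27)*16 = 972*16 = 15552)
1/(J - 3230) = 1/(15552 - 3230) = 1/12322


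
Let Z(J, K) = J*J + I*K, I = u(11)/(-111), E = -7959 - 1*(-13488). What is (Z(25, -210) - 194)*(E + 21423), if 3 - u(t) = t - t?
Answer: 435463464/37 ≈ 1.1769e+7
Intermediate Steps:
u(t) = 3 (u(t) = 3 - (t - t) = 3 - 1*0 = 3 + 0 = 3)
E = 5529 (E = -7959 + 13488 = 5529)
I = -1/37 (I = 3/(-111) = 3*(-1/111) = -1/37 ≈ -0.027027)
Z(J, K) = J² - K/37 (Z(J, K) = J*J - K/37 = J² - K/37)
(Z(25, -210) - 194)*(E + 21423) = ((25² - 1/37*(-210)) - 194)*(5529 + 21423) = ((625 + 210/37) - 194)*26952 = (23335/37 - 194)*26952 = (16157/37)*26952 = 435463464/37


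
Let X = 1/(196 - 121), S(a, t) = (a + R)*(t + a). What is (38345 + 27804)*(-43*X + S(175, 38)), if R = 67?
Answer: 255725882143/75 ≈ 3.4097e+9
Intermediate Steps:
S(a, t) = (67 + a)*(a + t) (S(a, t) = (a + 67)*(t + a) = (67 + a)*(a + t))
X = 1/75 ≈ 0.013333
(38345 + 27804)*(-43*X + S(175, 38)) = (38345 + 27804)*(-43*1/75 + (175² + 67*175 + 67*38 + 175*38)) = 66149*(-43/75 + (30625 + 11725 + 2546 + 6650)) = 66149*(-43/75 + 51546) = 66149*(3865907/75) = 255725882143/75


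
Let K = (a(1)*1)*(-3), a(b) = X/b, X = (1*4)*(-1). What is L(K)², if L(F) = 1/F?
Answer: 1/144 ≈ 0.0069444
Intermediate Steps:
X = -4 (X = 4*(-1) = -4)
a(b) = -4/b
K = 12 (K = (-4/1*1)*(-3) = (-4*1*1)*(-3) = -4*1*(-3) = -4*(-3) = 12)
L(K)² = (1/12)² = 1/144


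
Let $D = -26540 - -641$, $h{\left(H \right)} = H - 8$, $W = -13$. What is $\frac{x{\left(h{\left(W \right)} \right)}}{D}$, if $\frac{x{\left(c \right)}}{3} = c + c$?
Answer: $\frac{42}{8633} \approx 0.0048651$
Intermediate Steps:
$h{\left(H \right)} = -8 + H$
$D = -25899$ ($D = -26540 + 641 = -25899$)
$x{\left(c \right)} = 6 c$ ($x{\left(c \right)} = 3 \left(c + c\right) = 3 \cdot 2 c = 6 c$)
$\frac{x{\left(h{\left(W \right)} \right)}}{D} = \frac{6 \left(-8 - 13\right)}{-25899} = 6 \left(-21\right) \left(- \frac{1}{25899}\right) = \left(-126\right) \left(- \frac{1}{25899}\right) = \frac{42}{8633}$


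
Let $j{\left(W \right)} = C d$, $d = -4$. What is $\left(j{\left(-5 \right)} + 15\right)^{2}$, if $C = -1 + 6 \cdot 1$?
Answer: $25$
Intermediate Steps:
$C = 5$ ($C = -1 + 6 = 5$)
$j{\left(W \right)} = -20$ ($j{\left(W \right)} = 5 \left(-4\right) = -20$)
$\left(j{\left(-5 \right)} + 15\right)^{2} = \left(-20 + 15\right)^{2} = \left(-5\right)^{2} = 25$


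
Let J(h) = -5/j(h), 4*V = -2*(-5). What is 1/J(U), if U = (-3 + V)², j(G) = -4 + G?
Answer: ¾ ≈ 0.75000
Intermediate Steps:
V = 5/2 (V = (-2*(-5))/4 = (¼)*10 = 5/2 ≈ 2.5000)
U = ¼ (U = (-3 + 5/2)² = (-½)² = ¼ ≈ 0.25000)
J(h) = -5/(-4 + h)
1/J(U) = 1/(-5/(-4 + ¼)) = 1/(-5/(-15/4)) = 1/(-5*(-4/15)) = 1/(4/3) = ¾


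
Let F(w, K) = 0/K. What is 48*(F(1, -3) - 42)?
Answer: -2016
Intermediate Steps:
F(w, K) = 0
48*(F(1, -3) - 42) = 48*(0 - 42) = 48*(-42) = -2016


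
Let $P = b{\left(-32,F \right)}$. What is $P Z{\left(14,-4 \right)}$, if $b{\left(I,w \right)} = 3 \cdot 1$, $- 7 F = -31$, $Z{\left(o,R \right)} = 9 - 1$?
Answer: $24$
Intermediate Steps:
$Z{\left(o,R \right)} = 8$ ($Z{\left(o,R \right)} = 9 - 1 = 8$)
$F = \frac{31}{7}$ ($F = \left(- \frac{1}{7}\right) \left(-31\right) = \frac{31}{7} \approx 4.4286$)
$b{\left(I,w \right)} = 3$
$P = 3$
$P Z{\left(14,-4 \right)} = 3 \cdot 8 = 24$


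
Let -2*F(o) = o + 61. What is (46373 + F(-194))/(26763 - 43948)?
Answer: -92879/34370 ≈ -2.7023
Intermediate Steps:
F(o) = -61/2 - o/2 (F(o) = -(o + 61)/2 = -(61 + o)/2 = -61/2 - o/2)
(46373 + F(-194))/(26763 - 43948) = (46373 + (-61/2 - 1/2*(-194)))/(26763 - 43948) = (46373 + (-61/2 + 97))/(-17185) = (46373 + 133/2)*(-1/17185) = (92879/2)*(-1/17185) = -92879/34370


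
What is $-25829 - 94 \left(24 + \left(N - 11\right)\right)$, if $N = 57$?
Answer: $-32409$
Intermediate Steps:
$-25829 - 94 \left(24 + \left(N - 11\right)\right) = -25829 - 94 \left(24 + \left(57 - 11\right)\right) = -25829 - 94 \left(24 + 46\right) = -25829 - 94 \cdot 70 = -25829 - 6580 = -32409$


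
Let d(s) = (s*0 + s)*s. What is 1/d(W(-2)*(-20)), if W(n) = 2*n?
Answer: 1/6400 ≈ 0.00015625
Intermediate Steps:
d(s) = s² (d(s) = (0 + s)*s = s*s = s²)
1/d(W(-2)*(-20)) = 1/(((2*(-2))*(-20))²) = 1/((-4*(-20))²) = 1/(80²) = 1/6400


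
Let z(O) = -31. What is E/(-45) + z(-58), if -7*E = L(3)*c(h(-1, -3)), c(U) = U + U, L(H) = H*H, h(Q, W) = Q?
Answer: -1087/35 ≈ -31.057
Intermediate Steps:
L(H) = H²
c(U) = 2*U
E = 18/7 (E = -3²*2*(-1)/7 = -9*(-2)/7 = -⅐*(-18) = 18/7 ≈ 2.5714)
E/(-45) + z(-58) = (18/7)/(-45) - 31 = (18/7)*(-1/45) - 31 = -2/35 - 31 = -1087/35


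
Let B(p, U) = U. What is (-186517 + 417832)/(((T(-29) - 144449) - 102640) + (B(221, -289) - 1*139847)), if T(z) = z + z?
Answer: -231315/387283 ≈ -0.59728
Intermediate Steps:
T(z) = 2*z
(-186517 + 417832)/(((T(-29) - 144449) - 102640) + (B(221, -289) - 1*139847)) = (-186517 + 417832)/(((2*(-29) - 144449) - 102640) + (-289 - 1*139847)) = 231315/(((-58 - 144449) - 102640) + (-289 - 139847)) = 231315/((-144507 - 102640) - 140136) = 231315/(-247147 - 140136) = 231315/(-387283) = 231315*(-1/387283) = -231315/387283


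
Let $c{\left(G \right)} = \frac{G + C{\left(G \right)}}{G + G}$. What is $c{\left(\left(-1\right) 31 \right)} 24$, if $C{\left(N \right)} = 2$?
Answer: $\frac{348}{31} \approx 11.226$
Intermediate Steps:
$c{\left(G \right)} = \frac{2 + G}{2 G}$ ($c{\left(G \right)} = \frac{G + 2}{G + G} = \frac{2 + G}{2 G}$)
$c{\left(\left(-1\right) 31 \right)} 24 = \frac{2 - 31}{2 \left(\left(-1\right) 31\right)} 24 = \frac{2 - 31}{2 \left(-31\right)} 24 = \frac{1}{2} \left(- \frac{1}{31}\right) \left(-29\right) 24 = \frac{29}{62} \cdot 24 = \frac{348}{31}$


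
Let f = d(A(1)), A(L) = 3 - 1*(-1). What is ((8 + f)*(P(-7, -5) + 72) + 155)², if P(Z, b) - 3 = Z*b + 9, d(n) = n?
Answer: 2505889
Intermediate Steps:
A(L) = 4 (A(L) = 3 + 1 = 4)
P(Z, b) = 12 + Z*b (P(Z, b) = 3 + (Z*b + 9) = 3 + (9 + Z*b) = 12 + Z*b)
f = 4
((8 + f)*(P(-7, -5) + 72) + 155)² = ((8 + 4)*((12 - 7*(-5)) + 72) + 155)² = (12*((12 + 35) + 72) + 155)² = (12*(47 + 72) + 155)² = (12*119 + 155)² = (1428 + 155)² = 1583² = 2505889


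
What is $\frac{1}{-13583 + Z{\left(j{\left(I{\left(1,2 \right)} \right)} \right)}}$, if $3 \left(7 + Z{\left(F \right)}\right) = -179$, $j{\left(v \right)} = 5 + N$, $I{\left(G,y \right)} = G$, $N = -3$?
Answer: $- \frac{3}{40949} \approx -7.3262 \cdot 10^{-5}$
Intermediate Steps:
$j{\left(v \right)} = 2$ ($j{\left(v \right)} = 5 - 3 = 2$)
$Z{\left(F \right)} = - \frac{200}{3}$ ($Z{\left(F \right)} = -7 + \frac{1}{3} \left(-179\right) = -7 - \frac{179}{3} = - \frac{200}{3}$)
$\frac{1}{-13583 + Z{\left(j{\left(I{\left(1,2 \right)} \right)} \right)}} = \frac{1}{-13583 - \frac{200}{3}} = \frac{1}{- \frac{40949}{3}} = - \frac{3}{40949}$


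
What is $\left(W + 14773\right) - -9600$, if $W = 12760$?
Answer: $37133$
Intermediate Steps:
$\left(W + 14773\right) - -9600 = \left(12760 + 14773\right) - -9600 = 27533 + 9600 = 37133$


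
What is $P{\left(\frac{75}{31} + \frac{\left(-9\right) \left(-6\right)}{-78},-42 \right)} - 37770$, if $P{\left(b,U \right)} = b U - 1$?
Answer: $- \frac{15250945}{403} \approx -37844.0$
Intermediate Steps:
$P{\left(b,U \right)} = -1 + U b$ ($P{\left(b,U \right)} = U b - 1 = -1 + U b$)
$P{\left(\frac{75}{31} + \frac{\left(-9\right) \left(-6\right)}{-78},-42 \right)} - 37770 = \left(-1 - 42 \left(\frac{75}{31} + \frac{\left(-9\right) \left(-6\right)}{-78}\right)\right) - 37770 = \left(-1 - 42 \left(75 \cdot \frac{1}{31} + 54 \left(- \frac{1}{78}\right)\right)\right) - 37770 = \left(-1 - 42 \left(\frac{75}{31} - \frac{9}{13}\right)\right) - 37770 = \left(-1 - \frac{29232}{403}\right) - 37770 = - \frac{29635}{403} - 37770 = - \frac{15250945}{403}$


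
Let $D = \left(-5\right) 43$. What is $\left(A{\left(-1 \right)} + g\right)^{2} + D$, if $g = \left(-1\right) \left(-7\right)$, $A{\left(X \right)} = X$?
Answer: $-179$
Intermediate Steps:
$g = 7$
$D = -215$
$\left(A{\left(-1 \right)} + g\right)^{2} + D = \left(-1 + 7\right)^{2} - 215 = 6^{2} - 215 = 36 - 215 = -179$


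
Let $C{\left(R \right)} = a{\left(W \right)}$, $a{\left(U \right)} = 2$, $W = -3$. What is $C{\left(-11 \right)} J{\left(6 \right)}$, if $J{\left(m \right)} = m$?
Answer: $12$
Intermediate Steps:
$C{\left(R \right)} = 2$
$C{\left(-11 \right)} J{\left(6 \right)} = 2 \cdot 6 = 12$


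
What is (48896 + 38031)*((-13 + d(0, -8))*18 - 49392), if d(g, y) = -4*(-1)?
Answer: -4307580558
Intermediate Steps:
d(g, y) = 4
(48896 + 38031)*((-13 + d(0, -8))*18 - 49392) = (48896 + 38031)*((-13 + 4)*18 - 49392) = 86927*(-9*18 - 49392) = 86927*(-162 - 49392) = 86927*(-49554) = -4307580558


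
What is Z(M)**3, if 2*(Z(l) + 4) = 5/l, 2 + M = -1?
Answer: -24389/216 ≈ -112.91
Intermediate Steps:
M = -3 (M = -2 - 1 = -3)
Z(l) = -4 + 5/(2*l) (Z(l) = -4 + (5/l)/2 = -4 + 5/(2*l))
Z(M)**3 = (-4 + (5/2)/(-3))**3 = (-4 + (5/2)*(-1/3))**3 = (-4 - 5/6)**3 = (-29/6)**3 = -24389/216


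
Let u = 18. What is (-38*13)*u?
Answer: -8892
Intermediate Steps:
(-38*13)*u = -38*13*18 = -494*18 = -8892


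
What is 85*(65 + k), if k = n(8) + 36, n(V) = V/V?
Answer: 8670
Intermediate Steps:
n(V) = 1
k = 37 (k = 1 + 36 = 37)
85*(65 + k) = 85*(65 + 37) = 85*102 = 8670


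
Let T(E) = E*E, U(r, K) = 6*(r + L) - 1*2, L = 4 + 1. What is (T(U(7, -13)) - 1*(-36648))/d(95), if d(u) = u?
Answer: 41548/95 ≈ 437.35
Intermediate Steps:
L = 5
U(r, K) = 28 + 6*r (U(r, K) = 6*(r + 5) - 1*2 = 6*(5 + r) - 2 = (30 + 6*r) - 2 = 28 + 6*r)
T(E) = E**2
(T(U(7, -13)) - 1*(-36648))/d(95) = ((28 + 6*7)**2 - 1*(-36648))/95 = ((28 + 42)**2 + 36648)*(1/95) = (70**2 + 36648)*(1/95) = (4900 + 36648)*(1/95) = 41548*(1/95) = 41548/95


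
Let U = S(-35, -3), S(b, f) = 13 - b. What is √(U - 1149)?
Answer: I*√1101 ≈ 33.181*I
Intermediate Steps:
U = 48 (U = 13 - 1*(-35) = 13 + 35 = 48)
√(U - 1149) = √(48 - 1149) = √(-1101) = I*√1101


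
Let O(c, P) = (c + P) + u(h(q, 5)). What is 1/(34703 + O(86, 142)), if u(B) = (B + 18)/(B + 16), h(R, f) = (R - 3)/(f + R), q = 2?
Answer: 111/3877466 ≈ 2.8627e-5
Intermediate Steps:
h(R, f) = (-3 + R)/(R + f)
u(B) = (18 + B)/(16 + B)
O(c, P) = 125/111 + P + c (O(c, P) = (c + P) + (18 + (-3 + 2)/(2 + 5))/(16 + (-3 + 2)/(2 + 5)) = (P + c) + (18 - 1/7)/(16 - 1/7) = (P + c) + (125/7)/(111/7) = (P + c) + (7/111)*(125/7) = (P + c) + 125/111 = 125/111 + P + c)
1/(34703 + O(86, 142)) = 1/(34703 + (125/111 + 142 + 86)) = 1/(34703 + 25433/111) = 1/(3877466/111) = 111/3877466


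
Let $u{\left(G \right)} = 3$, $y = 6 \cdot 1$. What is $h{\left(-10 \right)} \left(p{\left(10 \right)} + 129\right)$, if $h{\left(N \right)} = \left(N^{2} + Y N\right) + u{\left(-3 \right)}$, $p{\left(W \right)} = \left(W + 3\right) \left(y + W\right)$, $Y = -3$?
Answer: $44821$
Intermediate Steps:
$y = 6$
$p{\left(W \right)} = \left(3 + W\right) \left(6 + W\right)$ ($p{\left(W \right)} = \left(W + 3\right) \left(6 + W\right) = \left(3 + W\right) \left(6 + W\right)$)
$h{\left(N \right)} = 3 + N^{2} - 3 N$ ($h{\left(N \right)} = \left(N^{2} - 3 N\right) + 3 = 3 + N^{2} - 3 N$)
$h{\left(-10 \right)} \left(p{\left(10 \right)} + 129\right) = \left(3 + \left(-10\right)^{2} - -30\right) \left(\left(18 + 10^{2} + 9 \cdot 10\right) + 129\right) = \left(3 + 100 + 30\right) \left(\left(18 + 100 + 90\right) + 129\right) = 133 \left(208 + 129\right) = 133 \cdot 337 = 44821$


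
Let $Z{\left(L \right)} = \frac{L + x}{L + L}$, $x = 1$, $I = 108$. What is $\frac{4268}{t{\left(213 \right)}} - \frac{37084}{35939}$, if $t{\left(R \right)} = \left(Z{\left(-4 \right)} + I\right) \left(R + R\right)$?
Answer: $- \frac{6234788756}{6636891069} \approx -0.93941$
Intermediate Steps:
$Z{\left(L \right)} = \frac{1 + L}{2 L}$ ($Z{\left(L \right)} = \frac{L + 1}{L + L} = \frac{1 + L}{2 L}$)
$t{\left(R \right)} = \frac{867 R}{4}$ ($t{\left(R \right)} = \left(\frac{1 - 4}{2 \left(-4\right)} + 108\right) \left(R + R\right) = \left(\frac{1}{2} \left(- \frac{1}{4}\right) \left(-3\right) + 108\right) 2 R = \left(\frac{3}{8} + 108\right) 2 R = \frac{867 \cdot 2 R}{8} = \frac{867 R}{4}$)
$\frac{4268}{t{\left(213 \right)}} - \frac{37084}{35939} = \frac{4268}{\frac{867}{4} \cdot 213} - \frac{37084}{35939} = \frac{4268}{\frac{184671}{4}} - \frac{37084}{35939} = 4268 \cdot \frac{4}{184671} - \frac{37084}{35939} = \frac{17072}{184671} - \frac{37084}{35939} = - \frac{6234788756}{6636891069}$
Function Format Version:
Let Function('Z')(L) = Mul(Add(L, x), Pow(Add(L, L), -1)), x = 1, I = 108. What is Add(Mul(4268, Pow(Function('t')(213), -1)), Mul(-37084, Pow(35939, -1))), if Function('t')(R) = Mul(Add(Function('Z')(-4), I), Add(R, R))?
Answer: Rational(-6234788756, 6636891069) ≈ -0.93941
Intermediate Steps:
Function('Z')(L) = Mul(Rational(1, 2), Pow(L, -1), Add(1, L)) (Function('Z')(L) = Mul(Add(L, 1), Pow(Add(L, L), -1)) = Mul(Add(1, L), Pow(Mul(2, L), -1)) = Mul(Add(1, L), Mul(Rational(1, 2), Pow(L, -1))) = Mul(Rational(1, 2), Pow(L, -1), Add(1, L)))
Function('t')(R) = Mul(Rational(867, 4), R) (Function('t')(R) = Mul(Add(Mul(Rational(1, 2), Pow(-4, -1), Add(1, -4)), 108), Add(R, R)) = Mul(Add(Mul(Rational(1, 2), Rational(-1, 4), -3), 108), Mul(2, R)) = Mul(Add(Rational(3, 8), 108), Mul(2, R)) = Mul(Rational(867, 8), Mul(2, R)) = Mul(Rational(867, 4), R))
Add(Mul(4268, Pow(Function('t')(213), -1)), Mul(-37084, Pow(35939, -1))) = Add(Mul(4268, Pow(Mul(Rational(867, 4), 213), -1)), Mul(-37084, Pow(35939, -1))) = Add(Mul(4268, Pow(Rational(184671, 4), -1)), Mul(-37084, Rational(1, 35939))) = Add(Mul(4268, Rational(4, 184671)), Rational(-37084, 35939)) = Add(Rational(17072, 184671), Rational(-37084, 35939)) = Rational(-6234788756, 6636891069)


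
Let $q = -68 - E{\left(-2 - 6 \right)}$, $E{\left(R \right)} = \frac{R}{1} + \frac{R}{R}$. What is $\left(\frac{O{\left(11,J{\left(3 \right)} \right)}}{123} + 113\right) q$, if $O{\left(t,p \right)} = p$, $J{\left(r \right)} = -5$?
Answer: $- \frac{847534}{123} \approx -6890.5$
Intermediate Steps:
$E{\left(R \right)} = 1 + R$ ($E{\left(R \right)} = R 1 + 1 = R + 1 = 1 + R$)
$q = -61$ ($q = -68 - \left(1 - 8\right) = -68 - -7 = -68 + 7 = -61$)
$\left(\frac{O{\left(11,J{\left(3 \right)} \right)}}{123} + 113\right) q = \left(- \frac{5}{123} + 113\right) \left(-61\right) = \frac{13894}{123} \left(-61\right) = - \frac{847534}{123}$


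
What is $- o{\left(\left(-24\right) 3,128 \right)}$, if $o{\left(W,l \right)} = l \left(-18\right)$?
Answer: $2304$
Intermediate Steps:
$o{\left(W,l \right)} = - 18 l$
$- o{\left(\left(-24\right) 3,128 \right)} = - \left(-18\right) 128 = \left(-1\right) \left(-2304\right) = 2304$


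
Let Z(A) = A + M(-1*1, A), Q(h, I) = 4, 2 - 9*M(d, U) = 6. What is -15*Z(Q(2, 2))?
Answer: -160/3 ≈ -53.333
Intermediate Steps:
M(d, U) = -4/9 (M(d, U) = 2/9 - 1/9*6 = 2/9 - 2/3 = -4/9)
Z(A) = -4/9 + A (Z(A) = A - 4/9 = -4/9 + A)
-15*Z(Q(2, 2)) = -15*(-4/9 + 4) = -15*32/9 = -160/3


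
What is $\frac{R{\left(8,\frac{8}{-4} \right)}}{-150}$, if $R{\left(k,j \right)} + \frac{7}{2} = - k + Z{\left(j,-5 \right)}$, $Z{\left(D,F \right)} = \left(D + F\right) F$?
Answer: $- \frac{47}{300} \approx -0.15667$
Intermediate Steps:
$Z{\left(D,F \right)} = F \left(D + F\right)$
$R{\left(k,j \right)} = \frac{43}{2} - k - 5 j$ ($R{\left(k,j \right)} = - \frac{7}{2} - \left(k + 5 \left(j - 5\right)\right) = - \frac{7}{2} - \left(k + 5 \left(-5 + j\right)\right) = - \frac{7}{2} - \left(-25 + k + 5 j\right) = \frac{43}{2} - k - 5 j$)
$\frac{R{\left(8,\frac{8}{-4} \right)}}{-150} = \frac{\frac{43}{2} - 8 - 5 \frac{8}{-4}}{-150} = - \frac{\frac{43}{2} - 8 - 5 \cdot 8 \left(- \frac{1}{4}\right)}{150} = - \frac{\frac{43}{2} - 8 - -10}{150} = - \frac{\frac{43}{2} - 8 + 10}{150} = \left(- \frac{1}{150}\right) \frac{47}{2} = - \frac{47}{300}$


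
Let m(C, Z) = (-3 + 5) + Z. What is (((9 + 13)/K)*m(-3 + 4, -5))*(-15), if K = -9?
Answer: -110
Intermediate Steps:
m(C, Z) = 2 + Z
(((9 + 13)/K)*m(-3 + 4, -5))*(-15) = (((9 + 13)/(-9))*(2 - 5))*(-15) = ((22*(-⅑))*(-3))*(-15) = -22/9*(-3)*(-15) = (22/3)*(-15) = -110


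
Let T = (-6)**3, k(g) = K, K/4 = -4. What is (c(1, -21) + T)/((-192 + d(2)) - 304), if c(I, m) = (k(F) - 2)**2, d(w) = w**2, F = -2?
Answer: -9/41 ≈ -0.21951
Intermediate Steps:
K = -16 (K = 4*(-4) = -16)
k(g) = -16
T = -216
c(I, m) = 324 (c(I, m) = (-16 - 2)**2 = (-18)**2 = 324)
(c(1, -21) + T)/((-192 + d(2)) - 304) = (324 - 216)/((-192 + 2**2) - 304) = 108/((-192 + 4) - 304) = 108/(-188 - 304) = 108/(-492) = 108*(-1/492) = -9/41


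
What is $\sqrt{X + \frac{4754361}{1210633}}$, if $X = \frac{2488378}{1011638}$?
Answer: $\frac{2 \sqrt{598751811972520187752598}}{612361173427} \approx 2.5272$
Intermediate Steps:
$X = \frac{1244189}{505819}$ ($X = 2488378 \cdot \frac{1}{1011638} = \frac{1244189}{505819} \approx 2.4598$)
$\sqrt{X + \frac{4754361}{1210633}} = \sqrt{\frac{1244189}{505819} + \frac{4754361}{1210633}} = \sqrt{\frac{3911102388296}{612361173427}} = \frac{2 \sqrt{598751811972520187752598}}{612361173427}$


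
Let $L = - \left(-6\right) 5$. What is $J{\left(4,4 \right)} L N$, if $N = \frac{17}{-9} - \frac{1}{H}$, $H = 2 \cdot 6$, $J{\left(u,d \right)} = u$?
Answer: $- \frac{710}{3} \approx -236.67$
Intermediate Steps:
$H = 12$
$L = 30$ ($L = \left(-1\right) \left(-30\right) = 30$)
$N = - \frac{71}{36}$ ($N = \frac{17}{-9} - \frac{1}{12} = 17 \left(- \frac{1}{9}\right) - \frac{1}{12} = - \frac{17}{9} - \frac{1}{12} = - \frac{71}{36} \approx -1.9722$)
$J{\left(4,4 \right)} L N = 4 \cdot 30 \left(- \frac{71}{36}\right) = 120 \left(- \frac{71}{36}\right) = - \frac{710}{3}$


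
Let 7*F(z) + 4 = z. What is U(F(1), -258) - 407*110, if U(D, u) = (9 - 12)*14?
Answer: -44812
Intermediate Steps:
F(z) = -4/7 + z/7
U(D, u) = -42 (U(D, u) = -3*14 = -42)
U(F(1), -258) - 407*110 = -42 - 407*110 = -42 - 44770 = -44812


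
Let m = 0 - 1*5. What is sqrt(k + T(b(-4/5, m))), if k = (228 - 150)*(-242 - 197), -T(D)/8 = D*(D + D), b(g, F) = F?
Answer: I*sqrt(34642) ≈ 186.12*I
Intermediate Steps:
m = -5 (m = 0 - 5 = -5)
T(D) = -16*D**2 (T(D) = -8*D*(D + D) = -8*D*2*D = -16*D**2)
k = -34242 (k = 78*(-439) = -34242)
sqrt(k + T(b(-4/5, m))) = sqrt(-34242 - 16*(-5)**2) = sqrt(-34242 - 16*25) = sqrt(-34242 - 400) = sqrt(-34642) = I*sqrt(34642)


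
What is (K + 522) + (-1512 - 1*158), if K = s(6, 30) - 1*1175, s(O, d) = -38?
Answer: -2361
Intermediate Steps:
K = -1213 (K = -38 - 1*1175 = -38 - 1175 = -1213)
(K + 522) + (-1512 - 1*158) = (-1213 + 522) + (-1512 - 1*158) = -691 + (-1512 - 158) = -691 - 1670 = -2361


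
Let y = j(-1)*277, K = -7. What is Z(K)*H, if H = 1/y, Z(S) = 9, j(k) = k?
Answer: -9/277 ≈ -0.032491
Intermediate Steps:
y = -277 (y = -1*277 = -277)
H = -1/277 (H = 1/(-277) = -1/277 ≈ -0.0036101)
Z(K)*H = 9*(-1/277) = -9/277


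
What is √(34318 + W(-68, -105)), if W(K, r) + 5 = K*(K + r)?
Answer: √46077 ≈ 214.66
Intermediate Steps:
W(K, r) = -5 + K*(K + r)
√(34318 + W(-68, -105)) = √(34318 + (-5 + (-68)² - 68*(-105))) = √(34318 + (-5 + 4624 + 7140)) = √(34318 + 11759) = √46077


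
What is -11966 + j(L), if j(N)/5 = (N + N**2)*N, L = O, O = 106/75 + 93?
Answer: 357796223266/84375 ≈ 4.2405e+6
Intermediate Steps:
O = 7081/75 (O = 106*(1/75) + 93 = 106/75 + 93 = 7081/75 ≈ 94.413)
L = 7081/75 ≈ 94.413
j(N) = 5*N*(N + N**2) (j(N) = 5*((N + N**2)*N) = 5*(N*(N + N**2)) = 5*N*(N + N**2))
-11966 + j(L) = -11966 + 5*(7081/75)**2*(1 + 7081/75) = -11966 + 5*(50140561/5625)*(7156/75) = -11966 + 358805854516/84375 = 357796223266/84375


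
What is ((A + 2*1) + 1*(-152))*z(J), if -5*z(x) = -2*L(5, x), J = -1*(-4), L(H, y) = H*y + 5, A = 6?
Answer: -1440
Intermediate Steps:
L(H, y) = 5 + H*y
J = 4
z(x) = 2 + 2*x (z(x) = -(-2)*(5 + 5*x)/5 = -(-10 - 10*x)/5 = 2 + 2*x)
((A + 2*1) + 1*(-152))*z(J) = ((6 + 2*1) + 1*(-152))*(2 + 2*4) = ((6 + 2) - 152)*(2 + 8) = (8 - 152)*10 = -144*10 = -1440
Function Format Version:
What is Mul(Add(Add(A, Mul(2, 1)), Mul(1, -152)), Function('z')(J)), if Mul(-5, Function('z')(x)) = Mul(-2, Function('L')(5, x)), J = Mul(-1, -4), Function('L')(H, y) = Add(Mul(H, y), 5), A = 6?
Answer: -1440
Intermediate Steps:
Function('L')(H, y) = Add(5, Mul(H, y))
J = 4
Function('z')(x) = Add(2, Mul(2, x)) (Function('z')(x) = Mul(Rational(-1, 5), Mul(-2, Add(5, Mul(5, x)))) = Mul(Rational(-1, 5), Add(-10, Mul(-10, x))) = Add(2, Mul(2, x)))
Mul(Add(Add(A, Mul(2, 1)), Mul(1, -152)), Function('z')(J)) = Mul(Add(Add(6, Mul(2, 1)), Mul(1, -152)), Add(2, Mul(2, 4))) = Mul(Add(Add(6, 2), -152), Add(2, 8)) = Mul(Add(8, -152), 10) = Mul(-144, 10) = -1440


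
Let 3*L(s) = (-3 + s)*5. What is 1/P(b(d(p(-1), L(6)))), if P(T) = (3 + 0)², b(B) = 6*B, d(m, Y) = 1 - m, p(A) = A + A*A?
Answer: ⅑ ≈ 0.11111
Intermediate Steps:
p(A) = A + A²
L(s) = -5 + 5*s/3 (L(s) = ((-3 + s)*5)/3 = (-15 + 5*s)/3 = -5 + 5*s/3)
P(T) = 9 (P(T) = 3² = 9)
1/P(b(d(p(-1), L(6)))) = 1/9 = ⅑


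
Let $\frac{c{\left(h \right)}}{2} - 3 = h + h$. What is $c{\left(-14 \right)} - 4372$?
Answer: $-4422$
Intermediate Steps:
$c{\left(h \right)} = 6 + 4 h$ ($c{\left(h \right)} = 6 + 2 \left(h + h\right) = 6 + 2 \cdot 2 h = 6 + 4 h$)
$c{\left(-14 \right)} - 4372 = \left(6 + 4 \left(-14\right)\right) - 4372 = \left(6 - 56\right) - 4372 = -50 - 4372 = -4422$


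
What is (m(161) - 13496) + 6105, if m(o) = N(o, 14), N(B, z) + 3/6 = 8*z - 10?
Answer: -14579/2 ≈ -7289.5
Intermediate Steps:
N(B, z) = -21/2 + 8*z (N(B, z) = -½ + (8*z - 10) = -½ + (-10 + 8*z) = -21/2 + 8*z)
m(o) = 203/2 (m(o) = -21/2 + 8*14 = -21/2 + 112 = 203/2)
(m(161) - 13496) + 6105 = (203/2 - 13496) + 6105 = -26789/2 + 6105 = -14579/2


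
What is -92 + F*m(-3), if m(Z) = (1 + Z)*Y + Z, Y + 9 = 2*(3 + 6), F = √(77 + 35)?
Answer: -92 - 84*√7 ≈ -314.24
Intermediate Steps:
F = 4*√7 (F = √112 = 4*√7 ≈ 10.583)
Y = 9 (Y = -9 + 2*(3 + 6) = -9 + 2*9 = -9 + 18 = 9)
m(Z) = 9 + 10*Z (m(Z) = (1 + Z)*9 + Z = (9 + 9*Z) + Z = 9 + 10*Z)
-92 + F*m(-3) = -92 + (4*√7)*(9 + 10*(-3)) = -92 + (4*√7)*(9 - 30) = -92 + (4*√7)*(-21) = -92 - 84*√7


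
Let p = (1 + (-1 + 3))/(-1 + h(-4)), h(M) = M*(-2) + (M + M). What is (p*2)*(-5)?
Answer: 30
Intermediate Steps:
h(M) = 0 (h(M) = -2*M + 2*M = 0)
p = -3 (p = (1 + (-1 + 3))/(-1 + 0) = (1 + 2)/(-1) = 3*(-1) = -3)
(p*2)*(-5) = -3*2*(-5) = -6*(-5) = 30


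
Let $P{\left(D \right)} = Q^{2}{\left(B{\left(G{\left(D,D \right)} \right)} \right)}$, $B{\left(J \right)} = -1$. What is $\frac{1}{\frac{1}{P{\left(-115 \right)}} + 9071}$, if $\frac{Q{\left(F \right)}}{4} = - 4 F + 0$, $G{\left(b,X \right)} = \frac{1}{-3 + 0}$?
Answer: $\frac{256}{2322177} \approx 0.00011024$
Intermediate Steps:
$G{\left(b,X \right)} = - \frac{1}{3}$ ($G{\left(b,X \right)} = \frac{1}{-3} = - \frac{1}{3}$)
$Q{\left(F \right)} = - 16 F$ ($Q{\left(F \right)} = 4 \left(- 4 F + 0\right) = 4 \left(- 4 F\right) = - 16 F$)
$P{\left(D \right)} = 256$ ($P{\left(D \right)} = \left(\left(-16\right) \left(-1\right)\right)^{2} = 16^{2} = 256$)
$\frac{1}{\frac{1}{P{\left(-115 \right)}} + 9071} = \frac{1}{\frac{1}{256} + 9071} = \frac{1}{\frac{2322177}{256}} = \frac{256}{2322177}$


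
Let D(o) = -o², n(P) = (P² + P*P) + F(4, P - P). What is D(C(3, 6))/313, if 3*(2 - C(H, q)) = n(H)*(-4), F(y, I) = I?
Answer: -676/313 ≈ -2.1597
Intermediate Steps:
n(P) = 2*P² (n(P) = (P² + P*P) + (P - P) = (P² + P²) + 0 = 2*P² + 0 = 2*P²)
C(H, q) = 2 + 8*H²/3 (C(H, q) = 2 - 2*H²*(-4)/3 = 2 - (-8)*H²/3 = 2 + 8*H²/3)
D(C(3, 6))/313 = -(2 + (8/3)*3²)²/313 = -(2 + (8/3)*9)²*(1/313) = -(2 + 24)²*(1/313) = -1*26²*(1/313) = -1*676*(1/313) = -676*1/313 = -676/313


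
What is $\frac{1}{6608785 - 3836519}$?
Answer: $\frac{1}{2772266} \approx 3.6072 \cdot 10^{-7}$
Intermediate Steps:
$\frac{1}{6608785 - 3836519} = \frac{1}{2772266}$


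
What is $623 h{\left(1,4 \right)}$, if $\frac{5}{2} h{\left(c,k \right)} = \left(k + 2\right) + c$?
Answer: $\frac{8722}{5} \approx 1744.4$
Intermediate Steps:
$h{\left(c,k \right)} = \frac{4}{5} + \frac{2 c}{5} + \frac{2 k}{5}$ ($h{\left(c,k \right)} = \frac{2 \left(\left(k + 2\right) + c\right)}{5} = \frac{2 \left(\left(2 + k\right) + c\right)}{5} = \frac{2 \left(2 + c + k\right)}{5} = \frac{4}{5} + \frac{2 c}{5} + \frac{2 k}{5}$)
$623 h{\left(1,4 \right)} = 623 \left(\frac{4}{5} + \frac{2}{5} \cdot 1 + \frac{2}{5} \cdot 4\right) = 623 \left(\frac{4}{5} + \frac{2}{5} + \frac{8}{5}\right) = 623 \cdot \frac{14}{5} = \frac{8722}{5}$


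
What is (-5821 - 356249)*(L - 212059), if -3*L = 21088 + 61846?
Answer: 86789506590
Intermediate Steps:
L = -82934/3 (L = -(21088 + 61846)/3 = -⅓*82934 = -82934/3 ≈ -27645.)
(-5821 - 356249)*(L - 212059) = (-5821 - 356249)*(-82934/3 - 212059) = -362070*(-719111/3) = 86789506590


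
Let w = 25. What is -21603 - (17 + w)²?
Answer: -23367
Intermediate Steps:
-21603 - (17 + w)² = -21603 - (17 + 25)² = -21603 - 1*42² = -21603 - 1*1764 = -21603 - 1764 = -23367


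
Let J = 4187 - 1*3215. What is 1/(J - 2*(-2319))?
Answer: 1/5610 ≈ 0.00017825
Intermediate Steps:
J = 972 (J = 4187 - 3215 = 972)
1/(J - 2*(-2319)) = 1/(972 - 2*(-2319)) = 1/(972 + 4638) = 1/5610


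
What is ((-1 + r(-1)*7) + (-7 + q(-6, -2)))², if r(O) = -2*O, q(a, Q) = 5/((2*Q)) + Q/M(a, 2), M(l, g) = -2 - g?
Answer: 441/16 ≈ 27.563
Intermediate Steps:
q(a, Q) = -Q/4 + 5/(2*Q) (q(a, Q) = 5/((2*Q)) + Q/(-2 - 1*2) = 5*(1/(2*Q)) + Q/(-2 - 2) = 5/(2*Q) + Q/(-4) = 5/(2*Q) + Q*(-¼) = 5/(2*Q) - Q/4 = -Q/4 + 5/(2*Q))
((-1 + r(-1)*7) + (-7 + q(-6, -2)))² = ((-1 - 2*(-1)*7) + (-7 + (¼)*(10 - 1*(-2)²)/(-2)))² = ((-1 + 2*7) + (-7 + (¼)*(-½)*(10 - 1*4)))² = ((-1 + 14) + (-7 + (¼)*(-½)*(10 - 4)))² = (13 + (-7 + (¼)*(-½)*6))² = (13 + (-7 - ¾))² = (13 - 31/4)² = (21/4)² = 441/16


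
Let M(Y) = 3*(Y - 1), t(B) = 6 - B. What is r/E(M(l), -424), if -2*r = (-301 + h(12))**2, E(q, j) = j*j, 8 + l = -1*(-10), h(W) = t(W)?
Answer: -94249/359552 ≈ -0.26213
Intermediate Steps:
h(W) = 6 - W
l = 2 (l = -8 - 1*(-10) = -8 + 10 = 2)
M(Y) = -3 + 3*Y (M(Y) = 3*(-1 + Y) = -3 + 3*Y)
E(q, j) = j**2
r = -94249/2 (r = -(-301 + (6 - 1*12))**2/2 = -(-301 + (6 - 12))**2/2 = -(-301 - 6)**2/2 = -1/2*(-307)**2 = -1/2*94249 = -94249/2 ≈ -47125.)
r/E(M(l), -424) = -94249/(2*((-424)**2)) = -94249/2/179776 = -94249/2*1/179776 = -94249/359552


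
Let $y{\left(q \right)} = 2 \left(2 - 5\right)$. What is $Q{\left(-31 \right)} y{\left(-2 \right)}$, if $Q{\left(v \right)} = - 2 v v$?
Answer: $11532$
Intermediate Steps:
$y{\left(q \right)} = -6$ ($y{\left(q \right)} = 2 \left(-3\right) = -6$)
$Q{\left(v \right)} = - 2 v^{2}$
$Q{\left(-31 \right)} y{\left(-2 \right)} = - 2 \left(-31\right)^{2} \left(-6\right) = \left(-2\right) 961 \left(-6\right) = \left(-1922\right) \left(-6\right) = 11532$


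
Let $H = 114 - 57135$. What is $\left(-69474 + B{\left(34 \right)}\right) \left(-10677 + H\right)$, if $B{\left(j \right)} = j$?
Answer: $4700949120$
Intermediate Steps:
$H = -57021$ ($H = 114 - 57135 = -57021$)
$\left(-69474 + B{\left(34 \right)}\right) \left(-10677 + H\right) = \left(-69474 + 34\right) \left(-10677 - 57021\right) = \left(-69440\right) \left(-67698\right) = 4700949120$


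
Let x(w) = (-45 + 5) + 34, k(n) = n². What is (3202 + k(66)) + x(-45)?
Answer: 7552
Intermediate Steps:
x(w) = -6 (x(w) = -40 + 34 = -6)
(3202 + k(66)) + x(-45) = (3202 + 66²) - 6 = (3202 + 4356) - 6 = 7558 - 6 = 7552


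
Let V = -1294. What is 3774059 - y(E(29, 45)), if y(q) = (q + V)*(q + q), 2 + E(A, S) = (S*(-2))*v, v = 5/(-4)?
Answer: 8071225/2 ≈ 4.0356e+6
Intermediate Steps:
v = -5/4 (v = 5*(-¼) = -5/4 ≈ -1.2500)
E(A, S) = -2 + 5*S/2 (E(A, S) = -2 + (S*(-2))*(-5/4) = -2 - 2*S*(-5/4) = -2 + 5*S/2)
y(q) = 2*q*(-1294 + q) (y(q) = (q - 1294)*(q + q) = (-1294 + q)*(2*q) = 2*q*(-1294 + q))
3774059 - y(E(29, 45)) = 3774059 - 2*(-2 + (5/2)*45)*(-1294 + (-2 + (5/2)*45)) = 3774059 - 2*(-2 + 225/2)*(-1294 + (-2 + 225/2)) = 3774059 - 2*221*(-1294 + 221/2)/2 = 3774059 - 2*221*(-2367)/(2*2) = 3774059 - 1*(-523107/2) = 3774059 + 523107/2 = 8071225/2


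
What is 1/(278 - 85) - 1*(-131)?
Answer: 25284/193 ≈ 131.01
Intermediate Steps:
1/(278 - 85) - 1*(-131) = 1/193 + 131 = 25284/193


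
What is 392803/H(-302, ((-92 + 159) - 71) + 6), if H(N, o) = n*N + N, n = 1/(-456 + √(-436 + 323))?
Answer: -81543153179/62555676 - 392803*I*√113/62555676 ≈ -1303.5 - 0.066749*I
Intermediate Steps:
n = 1/(-456 + I*√113) (n = 1/(-456 + √(-113)) = 1/(-456 + I*√113) ≈ -0.0021918 - 5.109e-5*I)
H(N, o) = N + N*(-456/208049 - I*√113/208049) (H(N, o) = (-456/208049 - I*√113/208049)*N + N = N*(-456/208049 - I*√113/208049) + N = N + N*(-456/208049 - I*√113/208049))
392803/H(-302, ((-92 + 159) - 71) + 6) = 392803/(((1/208049)*(-302)*(207593 - I*√113))) = 392803/(-62693086/208049 + 302*I*√113/208049)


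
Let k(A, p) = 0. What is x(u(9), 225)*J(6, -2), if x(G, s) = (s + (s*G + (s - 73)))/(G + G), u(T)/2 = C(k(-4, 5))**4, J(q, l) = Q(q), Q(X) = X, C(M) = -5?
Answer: 844881/1250 ≈ 675.90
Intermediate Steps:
J(q, l) = q
u(T) = 1250 (u(T) = 2*(-5)**4 = 2*625 = 1250)
x(G, s) = (-73 + 2*s + G*s)/(2*G) (x(G, s) = (s + (G*s + (-73 + s)))/((2*G)) = (s + (-73 + s + G*s))*(1/(2*G)) = (-73 + 2*s + G*s)*(1/(2*G)) = (-73 + 2*s + G*s)/(2*G))
x(u(9), 225)*J(6, -2) = ((1/2)*(-73 + 2*225 + 1250*225)/1250)*6 = ((1/2)*(1/1250)*(-73 + 450 + 281250))*6 = ((1/2)*(1/1250)*281627)*6 = (281627/2500)*6 = 844881/1250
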